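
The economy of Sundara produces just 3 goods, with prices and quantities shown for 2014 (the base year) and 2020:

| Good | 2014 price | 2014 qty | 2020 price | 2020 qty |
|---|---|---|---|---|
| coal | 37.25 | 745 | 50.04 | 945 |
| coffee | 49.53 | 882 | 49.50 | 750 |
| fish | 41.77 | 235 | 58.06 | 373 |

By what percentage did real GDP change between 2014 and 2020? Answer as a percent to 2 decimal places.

Real GDP 2014 = Nominal GDP 2014 = 37.25·745 + 49.53·882 + 41.77·235 = 81252.66.
Real GDP 2020 (at 2014 prices) = 37.25·945 + 49.53·750 + 41.77·373 = 87928.96.
Real growth = 87928.96/81252.66 − 1 = 0.0822.

8.22%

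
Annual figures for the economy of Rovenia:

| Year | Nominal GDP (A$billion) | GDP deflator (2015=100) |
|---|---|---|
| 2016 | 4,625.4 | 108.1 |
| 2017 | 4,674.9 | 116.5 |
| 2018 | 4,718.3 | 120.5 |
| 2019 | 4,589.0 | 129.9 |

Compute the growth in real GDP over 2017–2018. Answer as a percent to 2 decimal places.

Real GDP 2017 = 4674.9/1.165 = 4012.79.
Real GDP 2018 = 4718.3/1.205 = 3915.60.
Change = 3915.60/4012.79 − 1 = -0.0242.

-2.42%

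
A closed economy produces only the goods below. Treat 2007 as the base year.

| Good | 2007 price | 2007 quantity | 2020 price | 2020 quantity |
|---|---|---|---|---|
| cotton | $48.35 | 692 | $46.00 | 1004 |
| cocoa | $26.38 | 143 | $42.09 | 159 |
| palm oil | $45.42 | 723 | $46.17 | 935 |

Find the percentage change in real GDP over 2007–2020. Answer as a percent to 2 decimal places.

Real GDP 2007 = Nominal GDP 2007 = 48.35·692 + 26.38·143 + 45.42·723 = 70069.20.
Real GDP 2020 (at 2007 prices) = 48.35·1004 + 26.38·159 + 45.42·935 = 95205.52.
Real growth = 95205.52/70069.20 − 1 = 0.3587.

35.87%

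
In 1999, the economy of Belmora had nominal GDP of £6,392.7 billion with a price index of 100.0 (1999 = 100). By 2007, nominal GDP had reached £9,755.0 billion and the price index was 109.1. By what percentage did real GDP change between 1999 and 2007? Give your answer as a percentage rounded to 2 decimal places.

39.87%

Real GDP 1999 = 6392.7 / 1.000 = 6392.70.
Real GDP 2007 = 9755.0 / 1.091 = 8941.34.
Real growth = 8941.34 / 6392.70 − 1 = 0.3987.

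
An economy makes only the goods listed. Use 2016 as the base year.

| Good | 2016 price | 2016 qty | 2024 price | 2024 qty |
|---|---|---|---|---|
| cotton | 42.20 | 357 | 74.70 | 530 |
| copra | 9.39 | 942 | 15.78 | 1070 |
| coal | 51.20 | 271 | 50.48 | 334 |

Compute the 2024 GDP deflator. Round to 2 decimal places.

Nominal GDP 2024 = 74.70·530 + 15.78·1070 + 50.48·334 = 73335.92.
Real GDP 2024 (at 2016 prices) = 42.20·530 + 9.39·1070 + 51.20·334 = 49514.10.
Deflator = Nominal/Real × 100 = 73335.92/49514.10 × 100 = 148.111.

148.11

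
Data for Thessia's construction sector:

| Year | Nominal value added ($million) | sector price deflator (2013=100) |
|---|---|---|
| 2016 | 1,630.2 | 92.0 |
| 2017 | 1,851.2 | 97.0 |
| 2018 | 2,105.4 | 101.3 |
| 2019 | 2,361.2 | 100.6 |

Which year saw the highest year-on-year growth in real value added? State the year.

2019

2017: real = 1851.2/0.970 = 1908.45; growth vs 2016 (1771.96) = 7.70%.
2018: real = 2105.4/1.013 = 2078.38; growth vs 2017 (1908.45) = 8.90%.
2019: real = 2361.2/1.006 = 2347.12; growth vs 2018 (2078.38) = 12.93%.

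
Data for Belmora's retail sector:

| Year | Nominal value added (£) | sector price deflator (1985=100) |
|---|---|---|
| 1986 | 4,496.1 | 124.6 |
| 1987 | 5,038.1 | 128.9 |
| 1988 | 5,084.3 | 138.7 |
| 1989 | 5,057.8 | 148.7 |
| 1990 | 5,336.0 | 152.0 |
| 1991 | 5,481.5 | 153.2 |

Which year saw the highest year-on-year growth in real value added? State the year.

1987

1987: real = 5038.1/1.289 = 3908.53; growth vs 1986 (3608.43) = 8.32%.
1988: real = 5084.3/1.387 = 3665.68; growth vs 1987 (3908.53) = -6.21%.
1989: real = 5057.8/1.487 = 3401.34; growth vs 1988 (3665.68) = -7.21%.
1990: real = 5336.0/1.520 = 3510.53; growth vs 1989 (3401.34) = 3.21%.
1991: real = 5481.5/1.532 = 3578.00; growth vs 1990 (3510.53) = 1.92%.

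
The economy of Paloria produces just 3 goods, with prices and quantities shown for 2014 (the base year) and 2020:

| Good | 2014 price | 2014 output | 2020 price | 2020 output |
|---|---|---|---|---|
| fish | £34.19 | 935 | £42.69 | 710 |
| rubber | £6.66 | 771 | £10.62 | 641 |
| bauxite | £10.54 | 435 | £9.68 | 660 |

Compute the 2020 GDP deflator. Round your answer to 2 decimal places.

Nominal GDP 2020 = 42.69·710 + 10.62·641 + 9.68·660 = 43506.12.
Real GDP 2020 (at 2014 prices) = 34.19·710 + 6.66·641 + 10.54·660 = 35500.36.
Deflator = Nominal/Real × 100 = 43506.12/35500.36 × 100 = 122.551.

122.55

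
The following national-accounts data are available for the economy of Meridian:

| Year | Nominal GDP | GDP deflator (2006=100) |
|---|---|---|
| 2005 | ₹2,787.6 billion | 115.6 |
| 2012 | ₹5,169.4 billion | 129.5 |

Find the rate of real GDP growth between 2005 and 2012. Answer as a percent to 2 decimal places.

Real GDP 2005 = 2787.6 / 1.156 = 2411.42.
Real GDP 2012 = 5169.4 / 1.295 = 3991.81.
Real growth = 3991.81 / 2411.42 − 1 = 0.6554.

65.54%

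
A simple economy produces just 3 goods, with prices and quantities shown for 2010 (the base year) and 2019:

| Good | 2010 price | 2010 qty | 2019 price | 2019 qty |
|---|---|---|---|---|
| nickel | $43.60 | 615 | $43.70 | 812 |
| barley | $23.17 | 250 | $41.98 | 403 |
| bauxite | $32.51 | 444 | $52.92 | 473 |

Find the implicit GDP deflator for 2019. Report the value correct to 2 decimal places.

Nominal GDP 2019 = 43.70·812 + 41.98·403 + 52.92·473 = 77433.50.
Real GDP 2019 (at 2010 prices) = 43.60·812 + 23.17·403 + 32.51·473 = 60117.94.
Deflator = Nominal/Real × 100 = 77433.50/60117.94 × 100 = 128.803.

128.80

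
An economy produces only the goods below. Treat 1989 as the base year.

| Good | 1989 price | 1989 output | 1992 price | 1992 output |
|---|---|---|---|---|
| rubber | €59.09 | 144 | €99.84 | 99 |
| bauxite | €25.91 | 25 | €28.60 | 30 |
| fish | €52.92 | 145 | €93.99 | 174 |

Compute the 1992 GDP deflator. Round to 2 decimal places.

171.11

Nominal GDP 1992 = 99.84·99 + 28.60·30 + 93.99·174 = 27096.42.
Real GDP 1992 (at 1989 prices) = 59.09·99 + 25.91·30 + 52.92·174 = 15835.29.
Deflator = Nominal/Real × 100 = 27096.42/15835.29 × 100 = 171.114.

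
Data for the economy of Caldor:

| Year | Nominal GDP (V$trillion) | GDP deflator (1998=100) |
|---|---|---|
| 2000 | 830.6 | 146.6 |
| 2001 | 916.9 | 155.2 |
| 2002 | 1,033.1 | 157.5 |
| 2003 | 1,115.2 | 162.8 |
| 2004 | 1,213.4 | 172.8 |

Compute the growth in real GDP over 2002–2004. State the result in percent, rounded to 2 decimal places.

7.05%

Real GDP 2002 = 1033.1/1.575 = 655.94.
Real GDP 2004 = 1213.4/1.728 = 702.20.
Change = 702.20/655.94 − 1 = 0.0705.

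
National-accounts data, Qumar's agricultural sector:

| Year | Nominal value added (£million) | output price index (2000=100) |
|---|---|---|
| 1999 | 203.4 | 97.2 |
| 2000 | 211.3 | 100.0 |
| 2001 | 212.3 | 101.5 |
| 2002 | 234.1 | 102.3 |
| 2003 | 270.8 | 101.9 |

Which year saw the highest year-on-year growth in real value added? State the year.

2000: real = 211.3/1.000 = 211.30; growth vs 1999 (209.26) = 0.97%.
2001: real = 212.3/1.015 = 209.16; growth vs 2000 (211.30) = -1.01%.
2002: real = 234.1/1.023 = 228.84; growth vs 2001 (209.16) = 9.41%.
2003: real = 270.8/1.019 = 265.75; growth vs 2002 (228.84) = 16.13%.

2003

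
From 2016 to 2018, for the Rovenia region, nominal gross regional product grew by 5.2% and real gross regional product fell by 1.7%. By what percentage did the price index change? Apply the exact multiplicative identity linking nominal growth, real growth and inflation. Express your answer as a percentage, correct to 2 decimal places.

(1 + g_nom) = (1 + g_real)(1 + π), so π = 1.0520 / 0.9830 − 1 = 0.07019.

7.02%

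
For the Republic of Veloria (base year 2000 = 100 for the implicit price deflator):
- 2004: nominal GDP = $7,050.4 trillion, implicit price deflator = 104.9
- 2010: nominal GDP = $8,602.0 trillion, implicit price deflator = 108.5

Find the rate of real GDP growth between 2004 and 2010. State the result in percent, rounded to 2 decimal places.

Real GDP 2004 = 7050.4 / 1.049 = 6721.07.
Real GDP 2010 = 8602.0 / 1.085 = 7928.11.
Real growth = 7928.11 / 6721.07 − 1 = 0.1796.

17.96%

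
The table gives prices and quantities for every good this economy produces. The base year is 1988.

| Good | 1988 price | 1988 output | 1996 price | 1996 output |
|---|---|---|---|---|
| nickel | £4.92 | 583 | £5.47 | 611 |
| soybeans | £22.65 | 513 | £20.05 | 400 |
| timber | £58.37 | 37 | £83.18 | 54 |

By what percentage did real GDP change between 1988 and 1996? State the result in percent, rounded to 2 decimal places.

-8.59%

Real GDP 1988 = Nominal GDP 1988 = 4.92·583 + 22.65·513 + 58.37·37 = 16647.50.
Real GDP 1996 (at 1988 prices) = 4.92·611 + 22.65·400 + 58.37·54 = 15218.10.
Real growth = 15218.10/16647.50 − 1 = -0.0859.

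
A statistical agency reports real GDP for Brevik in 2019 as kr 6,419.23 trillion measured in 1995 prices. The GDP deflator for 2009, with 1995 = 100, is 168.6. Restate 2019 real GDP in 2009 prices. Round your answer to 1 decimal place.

kr 10,822.8 trillion

Real GDP in 2009 prices = Real GDP in 1995 prices × (P_2009/P_1995) = 6419.23 × 1.686 = 10822.82.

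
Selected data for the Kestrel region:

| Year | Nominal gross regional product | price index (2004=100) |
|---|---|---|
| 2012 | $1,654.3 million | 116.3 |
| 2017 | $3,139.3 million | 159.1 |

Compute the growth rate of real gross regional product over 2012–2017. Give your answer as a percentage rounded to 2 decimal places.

38.72%

Deflate each year: 2012 → 1654.3/1.163 = 1422.44; 2017 → 3139.3/1.591 = 1973.16.
So real gross regional product changed by 1973.16/1422.44 − 1 = 0.3872, i.e. 38.72%.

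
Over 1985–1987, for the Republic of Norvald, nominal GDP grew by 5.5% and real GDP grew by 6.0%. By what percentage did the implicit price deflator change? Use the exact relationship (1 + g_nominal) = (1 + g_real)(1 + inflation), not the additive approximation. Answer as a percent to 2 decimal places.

(1 + g_nom) = (1 + g_real)(1 + π), so π = 1.0550 / 1.0600 − 1 = -0.00472.

-0.47%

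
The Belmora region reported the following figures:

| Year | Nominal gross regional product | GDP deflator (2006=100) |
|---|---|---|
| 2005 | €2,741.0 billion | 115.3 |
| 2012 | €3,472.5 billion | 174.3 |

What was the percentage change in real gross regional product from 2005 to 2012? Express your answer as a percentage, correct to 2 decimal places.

Real gross regional product 2005 = 2741.0 / 1.153 = 2377.28.
Real gross regional product 2012 = 3472.5 / 1.743 = 1992.25.
Real growth = 1992.25 / 2377.28 − 1 = -0.1620.

-16.20%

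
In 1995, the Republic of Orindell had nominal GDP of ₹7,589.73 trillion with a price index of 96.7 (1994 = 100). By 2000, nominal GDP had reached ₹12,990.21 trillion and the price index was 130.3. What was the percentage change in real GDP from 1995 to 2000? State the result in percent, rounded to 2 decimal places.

Real GDP 1995 = 7589.73 / 0.967 = 7848.74.
Real GDP 2000 = 12990.21 / 1.303 = 9969.46.
Real growth = 9969.46 / 7848.74 − 1 = 0.2702.

27.02%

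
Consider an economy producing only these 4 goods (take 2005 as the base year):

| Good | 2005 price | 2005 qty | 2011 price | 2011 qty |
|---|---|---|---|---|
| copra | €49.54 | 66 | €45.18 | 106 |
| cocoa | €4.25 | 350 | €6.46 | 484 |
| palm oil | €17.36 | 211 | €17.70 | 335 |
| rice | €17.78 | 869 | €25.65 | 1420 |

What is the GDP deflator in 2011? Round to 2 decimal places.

Nominal GDP 2011 = 45.18·106 + 6.46·484 + 17.70·335 + 25.65·1420 = 50268.22.
Real GDP 2011 (at 2005 prices) = 49.54·106 + 4.25·484 + 17.36·335 + 17.78·1420 = 38371.44.
Deflator = Nominal/Real × 100 = 50268.22/38371.44 × 100 = 131.004.

131.00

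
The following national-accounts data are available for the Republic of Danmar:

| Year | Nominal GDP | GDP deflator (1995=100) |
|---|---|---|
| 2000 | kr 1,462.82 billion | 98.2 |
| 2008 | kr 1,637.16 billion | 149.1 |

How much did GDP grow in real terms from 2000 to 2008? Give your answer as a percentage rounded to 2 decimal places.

-26.29%

Deflate each year: 2000 → 1462.82/0.982 = 1489.63; 2008 → 1637.16/1.491 = 1098.03.
So real GDP changed by 1098.03/1489.63 − 1 = -0.2629, i.e. -26.29%.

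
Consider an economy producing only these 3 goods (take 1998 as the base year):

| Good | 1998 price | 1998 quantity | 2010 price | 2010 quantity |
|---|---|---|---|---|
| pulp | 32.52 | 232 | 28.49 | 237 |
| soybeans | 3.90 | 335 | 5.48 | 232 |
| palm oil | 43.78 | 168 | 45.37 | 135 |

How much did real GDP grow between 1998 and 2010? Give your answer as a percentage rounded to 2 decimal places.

Real GDP 1998 = Nominal GDP 1998 = 32.52·232 + 3.90·335 + 43.78·168 = 16206.18.
Real GDP 2010 (at 1998 prices) = 32.52·237 + 3.90·232 + 43.78·135 = 14522.34.
Real growth = 14522.34/16206.18 − 1 = -0.1039.

-10.39%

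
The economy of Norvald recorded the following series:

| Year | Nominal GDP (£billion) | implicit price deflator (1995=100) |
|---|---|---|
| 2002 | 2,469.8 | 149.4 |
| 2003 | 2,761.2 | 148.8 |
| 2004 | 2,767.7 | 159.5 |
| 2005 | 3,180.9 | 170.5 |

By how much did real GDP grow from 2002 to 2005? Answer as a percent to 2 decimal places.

12.85%

Real GDP 2002 = 2469.8/1.494 = 1653.15.
Real GDP 2005 = 3180.9/1.705 = 1865.63.
Change = 1865.63/1653.15 − 1 = 0.1285.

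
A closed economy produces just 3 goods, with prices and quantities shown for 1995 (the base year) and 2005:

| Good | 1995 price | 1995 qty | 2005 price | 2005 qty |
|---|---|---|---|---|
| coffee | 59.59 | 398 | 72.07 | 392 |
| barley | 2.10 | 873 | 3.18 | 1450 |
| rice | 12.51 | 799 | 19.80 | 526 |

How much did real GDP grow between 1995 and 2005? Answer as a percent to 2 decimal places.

-7.21%

Real GDP 1995 = Nominal GDP 1995 = 59.59·398 + 2.10·873 + 12.51·799 = 35545.61.
Real GDP 2005 (at 1995 prices) = 59.59·392 + 2.10·1450 + 12.51·526 = 32984.54.
Real growth = 32984.54/35545.61 − 1 = -0.0721.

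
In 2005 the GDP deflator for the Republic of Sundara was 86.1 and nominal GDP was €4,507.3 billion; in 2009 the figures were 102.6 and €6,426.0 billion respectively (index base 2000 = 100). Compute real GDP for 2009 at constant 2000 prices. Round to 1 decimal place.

€6,263.2 billion

Real GDP = Nominal / (GDP deflator/100) = 6426.0 / 1.026 = 6263.16.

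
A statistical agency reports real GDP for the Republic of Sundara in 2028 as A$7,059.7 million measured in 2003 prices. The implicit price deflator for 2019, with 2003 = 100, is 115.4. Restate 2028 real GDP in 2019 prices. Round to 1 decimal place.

A$8,146.9 million

Real GDP in 2019 prices = Real GDP in 2003 prices × (P_2019/P_2003) = 7059.7 × 1.154 = 8146.89.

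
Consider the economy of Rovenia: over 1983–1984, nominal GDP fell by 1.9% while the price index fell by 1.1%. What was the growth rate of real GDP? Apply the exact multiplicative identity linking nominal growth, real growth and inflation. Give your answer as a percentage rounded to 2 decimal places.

(1 + g_nom) = (1 + g_real)(1 + π), so g_real = 0.9810 / 0.9890 − 1 = -0.00809.

-0.81%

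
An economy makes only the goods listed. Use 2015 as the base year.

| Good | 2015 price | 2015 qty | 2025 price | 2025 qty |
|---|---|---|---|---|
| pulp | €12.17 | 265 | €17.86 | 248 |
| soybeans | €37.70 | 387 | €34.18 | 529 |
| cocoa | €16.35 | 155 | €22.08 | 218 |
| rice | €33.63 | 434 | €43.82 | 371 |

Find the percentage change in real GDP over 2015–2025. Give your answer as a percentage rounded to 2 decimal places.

Real GDP 2015 = Nominal GDP 2015 = 12.17·265 + 37.70·387 + 16.35·155 + 33.63·434 = 34944.62.
Real GDP 2025 (at 2015 prices) = 12.17·248 + 37.70·529 + 16.35·218 + 33.63·371 = 39002.49.
Real growth = 39002.49/34944.62 − 1 = 0.1161.

11.61%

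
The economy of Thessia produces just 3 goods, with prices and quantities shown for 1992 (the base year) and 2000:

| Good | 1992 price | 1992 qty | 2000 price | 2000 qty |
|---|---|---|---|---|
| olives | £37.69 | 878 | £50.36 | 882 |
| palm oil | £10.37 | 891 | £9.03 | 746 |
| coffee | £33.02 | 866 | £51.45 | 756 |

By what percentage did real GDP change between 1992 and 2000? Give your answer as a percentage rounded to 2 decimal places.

Real GDP 1992 = Nominal GDP 1992 = 37.69·878 + 10.37·891 + 33.02·866 = 70926.81.
Real GDP 2000 (at 1992 prices) = 37.69·882 + 10.37·746 + 33.02·756 = 65941.72.
Real growth = 65941.72/70926.81 − 1 = -0.0703.

-7.03%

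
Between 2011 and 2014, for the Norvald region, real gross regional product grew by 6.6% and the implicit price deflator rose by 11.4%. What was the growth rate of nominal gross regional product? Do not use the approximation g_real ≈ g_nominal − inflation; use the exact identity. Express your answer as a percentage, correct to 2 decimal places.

(1 + g_nom) = (1 + g_real)(1 + π) = 1.0660 × 1.1140 = 1.18752.

18.75%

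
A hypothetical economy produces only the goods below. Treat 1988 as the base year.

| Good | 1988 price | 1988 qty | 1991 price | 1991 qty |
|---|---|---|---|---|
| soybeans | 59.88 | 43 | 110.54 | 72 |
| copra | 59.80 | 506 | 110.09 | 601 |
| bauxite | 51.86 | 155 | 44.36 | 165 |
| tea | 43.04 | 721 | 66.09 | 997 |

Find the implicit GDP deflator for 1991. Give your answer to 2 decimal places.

160.64

Nominal GDP 1991 = 110.54·72 + 110.09·601 + 44.36·165 + 66.09·997 = 147334.10.
Real GDP 1991 (at 1988 prices) = 59.88·72 + 59.80·601 + 51.86·165 + 43.04·997 = 91718.94.
Deflator = Nominal/Real × 100 = 147334.10/91718.94 × 100 = 160.637.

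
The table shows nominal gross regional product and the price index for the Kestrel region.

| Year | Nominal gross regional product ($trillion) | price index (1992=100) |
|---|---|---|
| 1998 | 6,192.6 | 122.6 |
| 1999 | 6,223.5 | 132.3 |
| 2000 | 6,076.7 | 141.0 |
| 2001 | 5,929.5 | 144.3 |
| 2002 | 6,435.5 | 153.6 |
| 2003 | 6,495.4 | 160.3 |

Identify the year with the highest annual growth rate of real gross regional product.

2002

1999: real = 6223.5/1.323 = 4704.08; growth vs 1998 (5051.06) = -6.87%.
2000: real = 6076.7/1.410 = 4309.72; growth vs 1999 (4704.08) = -8.38%.
2001: real = 5929.5/1.443 = 4109.15; growth vs 2000 (4309.72) = -4.65%.
2002: real = 6435.5/1.536 = 4189.78; growth vs 2001 (4109.15) = 1.96%.
2003: real = 6495.4/1.603 = 4052.03; growth vs 2002 (4189.78) = -3.29%.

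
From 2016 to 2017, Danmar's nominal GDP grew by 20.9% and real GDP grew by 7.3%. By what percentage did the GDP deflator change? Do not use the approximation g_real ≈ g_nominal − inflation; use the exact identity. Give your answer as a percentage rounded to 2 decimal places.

12.67%

(1 + g_nom) = (1 + g_real)(1 + π), so π = 1.2090 / 1.0730 − 1 = 0.12675.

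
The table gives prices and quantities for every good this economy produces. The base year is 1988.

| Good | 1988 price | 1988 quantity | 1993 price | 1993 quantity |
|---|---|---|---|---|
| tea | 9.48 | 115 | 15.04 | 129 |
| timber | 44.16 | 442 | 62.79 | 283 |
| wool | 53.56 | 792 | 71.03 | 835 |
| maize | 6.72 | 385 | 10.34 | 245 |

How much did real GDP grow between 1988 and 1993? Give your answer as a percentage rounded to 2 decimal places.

Real GDP 1988 = Nominal GDP 1988 = 9.48·115 + 44.16·442 + 53.56·792 + 6.72·385 = 65615.64.
Real GDP 1993 (at 1988 prices) = 9.48·129 + 44.16·283 + 53.56·835 + 6.72·245 = 60089.20.
Real growth = 60089.20/65615.64 − 1 = -0.0842.

-8.42%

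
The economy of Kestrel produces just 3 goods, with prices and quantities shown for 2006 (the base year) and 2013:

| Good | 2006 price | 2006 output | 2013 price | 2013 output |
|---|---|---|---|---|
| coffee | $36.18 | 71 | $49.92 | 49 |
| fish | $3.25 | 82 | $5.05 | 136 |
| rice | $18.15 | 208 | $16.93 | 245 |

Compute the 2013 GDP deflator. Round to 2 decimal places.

109.29

Nominal GDP 2013 = 49.92·49 + 5.05·136 + 16.93·245 = 7280.73.
Real GDP 2013 (at 2006 prices) = 36.18·49 + 3.25·136 + 18.15·245 = 6661.57.
Deflator = Nominal/Real × 100 = 7280.73/6661.57 × 100 = 109.295.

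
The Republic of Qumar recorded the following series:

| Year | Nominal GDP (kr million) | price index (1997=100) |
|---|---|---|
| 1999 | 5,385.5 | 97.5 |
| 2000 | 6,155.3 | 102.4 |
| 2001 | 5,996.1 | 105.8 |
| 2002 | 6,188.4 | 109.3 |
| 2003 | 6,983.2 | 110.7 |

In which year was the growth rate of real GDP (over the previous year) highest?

2000: real = 6155.3/1.024 = 6011.04; growth vs 1999 (5523.59) = 8.82%.
2001: real = 5996.1/1.058 = 5667.39; growth vs 2000 (6011.04) = -5.72%.
2002: real = 6188.4/1.093 = 5661.85; growth vs 2001 (5667.39) = -0.10%.
2003: real = 6983.2/1.107 = 6308.22; growth vs 2002 (5661.85) = 11.42%.

2003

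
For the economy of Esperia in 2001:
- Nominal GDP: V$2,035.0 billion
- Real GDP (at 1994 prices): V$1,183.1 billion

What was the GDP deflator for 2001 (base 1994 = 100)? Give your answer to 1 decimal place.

GDP deflator = (Nominal / Real) × 100 = 2035.0 / 1183.1 × 100 = 172.01.

172.0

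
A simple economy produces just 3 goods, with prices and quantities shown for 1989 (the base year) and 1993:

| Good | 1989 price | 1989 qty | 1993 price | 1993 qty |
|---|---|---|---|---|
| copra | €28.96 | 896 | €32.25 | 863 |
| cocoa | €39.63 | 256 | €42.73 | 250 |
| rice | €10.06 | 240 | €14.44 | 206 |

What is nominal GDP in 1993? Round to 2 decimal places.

€41488.89

Nominal GDP 1993 = Σ (p_1993 × q_1993) = 32.25·863 + 42.73·250 + 14.44·206 = 41488.89.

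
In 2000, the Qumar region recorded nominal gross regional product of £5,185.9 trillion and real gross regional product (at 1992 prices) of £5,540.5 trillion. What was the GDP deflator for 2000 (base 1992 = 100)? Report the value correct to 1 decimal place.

GDP deflator = (Nominal / Real) × 100 = 5185.9 / 5540.5 × 100 = 93.60.

93.6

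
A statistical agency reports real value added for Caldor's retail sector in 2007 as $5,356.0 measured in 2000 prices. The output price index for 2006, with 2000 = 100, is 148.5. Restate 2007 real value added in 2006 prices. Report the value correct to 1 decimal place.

$7,953.7

Real value added in 2006 prices = Real value added in 2000 prices × (P_2006/P_2000) = 5356.0 × 1.485 = 7953.66.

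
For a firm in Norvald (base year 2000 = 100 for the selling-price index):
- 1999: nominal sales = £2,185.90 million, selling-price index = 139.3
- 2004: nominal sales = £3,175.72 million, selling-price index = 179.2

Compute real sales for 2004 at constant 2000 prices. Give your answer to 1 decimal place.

Real sales = Nominal / (selling-price index/100) = 3175.72 / 1.792 = 1772.17.

£1,772.2 million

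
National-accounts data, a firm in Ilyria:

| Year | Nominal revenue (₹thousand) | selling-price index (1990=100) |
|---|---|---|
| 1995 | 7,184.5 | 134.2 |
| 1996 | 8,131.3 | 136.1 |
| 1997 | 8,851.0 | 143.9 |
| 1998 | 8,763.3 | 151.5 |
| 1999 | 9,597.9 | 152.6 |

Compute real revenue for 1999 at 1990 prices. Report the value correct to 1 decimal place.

Real revenue 1999 = 9597.9 / 1.526 = 6289.58.

₹6,289.6 thousand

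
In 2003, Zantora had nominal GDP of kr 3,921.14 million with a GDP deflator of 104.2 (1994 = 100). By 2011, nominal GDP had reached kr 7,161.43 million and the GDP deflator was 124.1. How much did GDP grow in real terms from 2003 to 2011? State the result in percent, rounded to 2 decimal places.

53.35%

Real GDP 2003 = 3921.14 / 1.042 = 3763.09.
Real GDP 2011 = 7161.43 / 1.241 = 5770.69.
Real growth = 5770.69 / 3763.09 − 1 = 0.5335.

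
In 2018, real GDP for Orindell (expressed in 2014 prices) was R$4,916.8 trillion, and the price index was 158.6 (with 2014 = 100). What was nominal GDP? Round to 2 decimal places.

R$7,798.04 trillion

Nominal GDP = Real × (price index/100) = 4916.8 × 1.586 = 7798.04.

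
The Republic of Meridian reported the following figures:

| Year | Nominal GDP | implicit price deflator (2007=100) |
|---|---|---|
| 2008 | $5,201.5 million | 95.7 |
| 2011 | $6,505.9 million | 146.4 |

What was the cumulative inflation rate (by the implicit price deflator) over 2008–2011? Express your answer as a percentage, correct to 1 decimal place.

53.0%

Price-level change = 146.4 / 95.7 − 1 = 0.5298.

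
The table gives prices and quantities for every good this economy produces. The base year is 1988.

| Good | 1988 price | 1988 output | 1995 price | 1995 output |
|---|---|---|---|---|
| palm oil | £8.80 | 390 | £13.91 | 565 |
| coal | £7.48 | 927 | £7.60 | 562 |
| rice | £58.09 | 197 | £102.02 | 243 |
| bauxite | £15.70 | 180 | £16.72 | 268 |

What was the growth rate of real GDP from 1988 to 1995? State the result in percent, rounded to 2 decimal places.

Real GDP 1988 = Nominal GDP 1988 = 8.80·390 + 7.48·927 + 58.09·197 + 15.70·180 = 24635.69.
Real GDP 1995 (at 1988 prices) = 8.80·565 + 7.48·562 + 58.09·243 + 15.70·268 = 27499.23.
Real growth = 27499.23/24635.69 − 1 = 0.1162.

11.62%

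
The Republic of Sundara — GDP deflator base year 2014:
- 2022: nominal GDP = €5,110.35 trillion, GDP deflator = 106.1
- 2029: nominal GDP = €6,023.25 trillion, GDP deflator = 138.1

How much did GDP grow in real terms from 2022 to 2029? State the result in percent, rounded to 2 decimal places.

-9.45%

Real GDP 2022 = 5110.35 / 1.061 = 4816.54.
Real GDP 2029 = 6023.25 / 1.381 = 4361.51.
Real growth = 4361.51 / 4816.54 − 1 = -0.0945.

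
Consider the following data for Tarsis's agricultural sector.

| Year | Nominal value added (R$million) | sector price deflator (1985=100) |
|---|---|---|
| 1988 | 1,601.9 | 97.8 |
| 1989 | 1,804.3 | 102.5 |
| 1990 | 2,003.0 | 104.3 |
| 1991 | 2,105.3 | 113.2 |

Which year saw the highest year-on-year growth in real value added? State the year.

1990

1989: real = 1804.3/1.025 = 1760.29; growth vs 1988 (1637.93) = 7.47%.
1990: real = 2003.0/1.043 = 1920.42; growth vs 1989 (1760.29) = 9.10%.
1991: real = 2105.3/1.132 = 1859.81; growth vs 1990 (1920.42) = -3.16%.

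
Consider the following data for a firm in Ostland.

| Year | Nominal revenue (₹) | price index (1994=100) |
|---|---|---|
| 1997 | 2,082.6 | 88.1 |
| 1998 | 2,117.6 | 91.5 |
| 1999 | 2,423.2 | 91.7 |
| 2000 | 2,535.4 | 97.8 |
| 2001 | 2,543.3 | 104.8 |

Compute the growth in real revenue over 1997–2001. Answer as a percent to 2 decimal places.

Real revenue 1997 = 2082.6/0.881 = 2363.90.
Real revenue 2001 = 2543.3/1.048 = 2426.81.
Change = 2426.81/2363.90 − 1 = 0.0266.

2.66%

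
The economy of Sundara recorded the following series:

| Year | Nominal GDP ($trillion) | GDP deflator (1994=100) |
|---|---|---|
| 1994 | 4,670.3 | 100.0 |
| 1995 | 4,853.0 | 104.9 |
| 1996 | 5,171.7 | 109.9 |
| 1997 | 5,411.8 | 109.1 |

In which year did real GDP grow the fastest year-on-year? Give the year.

1995: real = 4853.0/1.049 = 4626.31; growth vs 1994 (4670.30) = -0.94%.
1996: real = 5171.7/1.099 = 4705.82; growth vs 1995 (4626.31) = 1.72%.
1997: real = 5411.8/1.091 = 4960.40; growth vs 1996 (4705.82) = 5.41%.

1997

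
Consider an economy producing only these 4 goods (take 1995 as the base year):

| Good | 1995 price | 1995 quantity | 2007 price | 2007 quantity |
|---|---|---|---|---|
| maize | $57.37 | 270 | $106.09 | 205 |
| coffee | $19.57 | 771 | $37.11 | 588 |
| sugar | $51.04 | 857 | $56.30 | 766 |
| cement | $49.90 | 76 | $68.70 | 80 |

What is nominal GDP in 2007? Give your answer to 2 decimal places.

Nominal GDP 2007 = Σ (p_2007 × q_2007) = 106.09·205 + 37.11·588 + 56.30·766 + 68.70·80 = 92190.93.

$92190.93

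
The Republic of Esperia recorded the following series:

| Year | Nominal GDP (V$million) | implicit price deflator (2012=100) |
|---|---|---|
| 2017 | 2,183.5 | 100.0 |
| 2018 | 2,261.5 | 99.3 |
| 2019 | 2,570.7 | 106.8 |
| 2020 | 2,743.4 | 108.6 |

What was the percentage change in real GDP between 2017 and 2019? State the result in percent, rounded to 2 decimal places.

10.24%

Real GDP 2017 = 2183.5/1.000 = 2183.50.
Real GDP 2019 = 2570.7/1.068 = 2407.02.
Change = 2407.02/2183.50 − 1 = 0.1024.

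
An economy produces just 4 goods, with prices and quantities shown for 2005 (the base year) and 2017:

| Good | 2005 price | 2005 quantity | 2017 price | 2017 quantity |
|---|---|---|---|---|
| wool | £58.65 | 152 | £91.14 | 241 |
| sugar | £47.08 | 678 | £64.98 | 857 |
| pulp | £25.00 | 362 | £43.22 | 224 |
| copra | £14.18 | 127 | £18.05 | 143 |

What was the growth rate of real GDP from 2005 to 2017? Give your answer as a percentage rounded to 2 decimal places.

Real GDP 2005 = Nominal GDP 2005 = 58.65·152 + 47.08·678 + 25.00·362 + 14.18·127 = 51685.90.
Real GDP 2017 (at 2005 prices) = 58.65·241 + 47.08·857 + 25.00·224 + 14.18·143 = 62109.95.
Real growth = 62109.95/51685.90 − 1 = 0.2017.

20.17%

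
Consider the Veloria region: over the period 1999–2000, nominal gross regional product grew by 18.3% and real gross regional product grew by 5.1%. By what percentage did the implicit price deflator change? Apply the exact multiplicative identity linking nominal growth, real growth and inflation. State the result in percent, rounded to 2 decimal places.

12.56%

(1 + g_nom) = (1 + g_real)(1 + π), so π = 1.1830 / 1.0510 − 1 = 0.12559.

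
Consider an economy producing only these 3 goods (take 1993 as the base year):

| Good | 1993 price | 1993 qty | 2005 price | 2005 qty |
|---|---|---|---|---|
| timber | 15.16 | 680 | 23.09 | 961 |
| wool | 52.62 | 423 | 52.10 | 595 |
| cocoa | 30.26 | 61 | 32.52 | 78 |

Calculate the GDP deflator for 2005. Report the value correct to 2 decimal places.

115.52

Nominal GDP 2005 = 23.09·961 + 52.10·595 + 32.52·78 = 55725.55.
Real GDP 2005 (at 1993 prices) = 15.16·961 + 52.62·595 + 30.26·78 = 48237.94.
Deflator = Nominal/Real × 100 = 55725.55/48237.94 × 100 = 115.522.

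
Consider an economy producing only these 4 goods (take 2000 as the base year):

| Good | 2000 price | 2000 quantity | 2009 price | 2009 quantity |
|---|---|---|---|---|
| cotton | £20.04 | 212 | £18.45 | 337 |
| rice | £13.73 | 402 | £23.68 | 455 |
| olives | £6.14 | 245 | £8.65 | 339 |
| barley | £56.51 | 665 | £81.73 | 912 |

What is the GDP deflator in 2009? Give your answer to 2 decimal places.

141.79

Nominal GDP 2009 = 18.45·337 + 23.68·455 + 8.65·339 + 81.73·912 = 94462.16.
Real GDP 2009 (at 2000 prices) = 20.04·337 + 13.73·455 + 6.14·339 + 56.51·912 = 66619.21.
Deflator = Nominal/Real × 100 = 94462.16/66619.21 × 100 = 141.794.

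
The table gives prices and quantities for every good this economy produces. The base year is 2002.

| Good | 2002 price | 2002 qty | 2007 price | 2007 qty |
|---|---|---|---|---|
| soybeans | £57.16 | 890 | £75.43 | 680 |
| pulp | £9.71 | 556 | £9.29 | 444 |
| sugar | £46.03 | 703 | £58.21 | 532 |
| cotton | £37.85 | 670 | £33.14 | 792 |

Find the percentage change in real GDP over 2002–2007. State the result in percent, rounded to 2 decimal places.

-14.34%

Real GDP 2002 = Nominal GDP 2002 = 57.16·890 + 9.71·556 + 46.03·703 + 37.85·670 = 113989.75.
Real GDP 2007 (at 2002 prices) = 57.16·680 + 9.71·444 + 46.03·532 + 37.85·792 = 97645.20.
Real growth = 97645.20/113989.75 − 1 = -0.1434.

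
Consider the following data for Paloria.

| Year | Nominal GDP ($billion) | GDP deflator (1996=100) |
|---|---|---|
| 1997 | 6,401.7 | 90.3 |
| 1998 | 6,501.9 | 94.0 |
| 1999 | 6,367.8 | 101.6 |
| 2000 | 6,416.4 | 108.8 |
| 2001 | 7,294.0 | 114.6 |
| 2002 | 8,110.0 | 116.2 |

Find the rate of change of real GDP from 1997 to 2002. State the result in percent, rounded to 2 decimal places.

Real GDP 1997 = 6401.7/0.903 = 7089.37.
Real GDP 2002 = 8110.0/1.162 = 6979.35.
Change = 6979.35/7089.37 − 1 = -0.0155.

-1.55%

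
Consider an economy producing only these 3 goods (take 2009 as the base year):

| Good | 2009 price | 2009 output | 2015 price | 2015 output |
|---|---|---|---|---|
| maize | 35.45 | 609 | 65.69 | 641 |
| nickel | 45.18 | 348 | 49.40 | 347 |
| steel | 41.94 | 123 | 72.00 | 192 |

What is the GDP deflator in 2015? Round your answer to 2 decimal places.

Nominal GDP 2015 = 65.69·641 + 49.40·347 + 72.00·192 = 73073.09.
Real GDP 2015 (at 2009 prices) = 35.45·641 + 45.18·347 + 41.94·192 = 46453.39.
Deflator = Nominal/Real × 100 = 73073.09/46453.39 × 100 = 157.304.

157.30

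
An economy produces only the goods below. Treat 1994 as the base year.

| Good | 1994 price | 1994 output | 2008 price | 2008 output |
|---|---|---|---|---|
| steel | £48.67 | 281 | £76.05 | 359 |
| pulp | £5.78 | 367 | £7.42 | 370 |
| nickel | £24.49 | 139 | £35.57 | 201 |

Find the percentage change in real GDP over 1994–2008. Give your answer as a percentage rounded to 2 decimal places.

Real GDP 1994 = Nominal GDP 1994 = 48.67·281 + 5.78·367 + 24.49·139 = 19201.64.
Real GDP 2008 (at 1994 prices) = 48.67·359 + 5.78·370 + 24.49·201 = 24533.62.
Real growth = 24533.62/19201.64 − 1 = 0.2777.

27.77%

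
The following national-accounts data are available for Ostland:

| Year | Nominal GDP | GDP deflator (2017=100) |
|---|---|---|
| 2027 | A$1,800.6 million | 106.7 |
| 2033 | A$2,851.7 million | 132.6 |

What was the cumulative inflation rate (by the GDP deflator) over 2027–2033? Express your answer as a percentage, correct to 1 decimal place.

Price-level change = 132.6 / 106.7 − 1 = 0.2427.

24.3%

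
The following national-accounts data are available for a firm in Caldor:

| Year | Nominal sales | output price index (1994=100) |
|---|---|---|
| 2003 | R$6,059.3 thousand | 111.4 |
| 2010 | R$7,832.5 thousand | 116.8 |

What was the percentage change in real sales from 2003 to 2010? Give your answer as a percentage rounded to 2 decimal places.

23.29%

Real sales 2003 = 6059.3 / 1.114 = 5439.23.
Real sales 2010 = 7832.5 / 1.168 = 6705.91.
Real growth = 6705.91 / 5439.23 − 1 = 0.2329.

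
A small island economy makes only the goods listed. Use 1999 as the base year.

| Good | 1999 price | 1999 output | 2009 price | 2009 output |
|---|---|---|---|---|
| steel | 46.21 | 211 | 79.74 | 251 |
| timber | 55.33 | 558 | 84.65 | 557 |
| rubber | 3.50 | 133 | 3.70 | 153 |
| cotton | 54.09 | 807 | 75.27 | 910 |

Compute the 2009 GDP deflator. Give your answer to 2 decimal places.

147.79

Nominal GDP 2009 = 79.74·251 + 84.65·557 + 3.70·153 + 75.27·910 = 136226.59.
Real GDP 2009 (at 1999 prices) = 46.21·251 + 55.33·557 + 3.50·153 + 54.09·910 = 92174.92.
Deflator = Nominal/Real × 100 = 136226.59/92174.92 × 100 = 147.791.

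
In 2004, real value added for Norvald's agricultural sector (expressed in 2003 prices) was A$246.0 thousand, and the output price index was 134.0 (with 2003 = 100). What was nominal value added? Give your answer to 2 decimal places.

A$329.64 thousand

Nominal value added = Real × (output price index/100) = 246.0 × 1.340 = 329.64.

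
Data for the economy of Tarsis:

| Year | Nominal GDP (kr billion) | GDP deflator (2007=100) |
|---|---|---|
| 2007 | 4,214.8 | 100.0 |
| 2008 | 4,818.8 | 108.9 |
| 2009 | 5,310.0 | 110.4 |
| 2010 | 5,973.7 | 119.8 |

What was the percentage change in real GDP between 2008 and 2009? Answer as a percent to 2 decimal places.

8.70%

Real GDP 2008 = 4818.8/1.089 = 4424.98.
Real GDP 2009 = 5310.0/1.104 = 4809.78.
Change = 4809.78/4424.98 − 1 = 0.0870.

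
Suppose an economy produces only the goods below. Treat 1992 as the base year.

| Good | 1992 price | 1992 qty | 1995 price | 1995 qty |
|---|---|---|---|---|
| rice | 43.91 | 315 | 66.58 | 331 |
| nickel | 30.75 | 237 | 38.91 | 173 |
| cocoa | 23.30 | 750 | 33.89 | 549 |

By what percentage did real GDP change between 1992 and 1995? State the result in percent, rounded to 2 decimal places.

-15.41%

Real GDP 1992 = Nominal GDP 1992 = 43.91·315 + 30.75·237 + 23.30·750 = 38594.40.
Real GDP 1995 (at 1992 prices) = 43.91·331 + 30.75·173 + 23.30·549 = 32645.66.
Real growth = 32645.66/38594.40 − 1 = -0.1541.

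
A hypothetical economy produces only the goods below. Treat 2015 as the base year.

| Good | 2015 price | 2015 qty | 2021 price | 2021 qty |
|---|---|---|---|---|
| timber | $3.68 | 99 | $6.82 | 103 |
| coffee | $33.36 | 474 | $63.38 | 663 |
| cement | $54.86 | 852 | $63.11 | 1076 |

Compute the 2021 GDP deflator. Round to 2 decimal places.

Nominal GDP 2021 = 6.82·103 + 63.38·663 + 63.11·1076 = 110629.76.
Real GDP 2021 (at 2015 prices) = 3.68·103 + 33.36·663 + 54.86·1076 = 81526.08.
Deflator = Nominal/Real × 100 = 110629.76/81526.08 × 100 = 135.699.

135.70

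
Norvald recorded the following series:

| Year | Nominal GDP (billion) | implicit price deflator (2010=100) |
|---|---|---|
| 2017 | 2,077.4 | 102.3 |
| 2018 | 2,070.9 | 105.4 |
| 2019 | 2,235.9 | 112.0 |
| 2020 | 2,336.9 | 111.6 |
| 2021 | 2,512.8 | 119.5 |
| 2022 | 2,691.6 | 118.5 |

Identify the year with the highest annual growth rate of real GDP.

2018: real = 2070.9/1.054 = 1964.80; growth vs 2017 (2030.69) = -3.24%.
2019: real = 2235.9/1.120 = 1996.34; growth vs 2018 (1964.80) = 1.61%.
2020: real = 2336.9/1.116 = 2094.00; growth vs 2019 (1996.34) = 4.89%.
2021: real = 2512.8/1.195 = 2102.76; growth vs 2020 (2094.00) = 0.42%.
2022: real = 2691.6/1.185 = 2271.39; growth vs 2021 (2102.76) = 8.02%.

2022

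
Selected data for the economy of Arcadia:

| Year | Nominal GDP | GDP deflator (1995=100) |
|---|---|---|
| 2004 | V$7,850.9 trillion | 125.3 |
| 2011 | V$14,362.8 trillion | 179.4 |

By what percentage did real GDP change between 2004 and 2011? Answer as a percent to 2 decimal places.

Deflate each year: 2004 → 7850.9/1.253 = 6265.68; 2011 → 14362.8/1.794 = 8006.02.
So real GDP changed by 8006.02/6265.68 − 1 = 0.2778, i.e. 27.78%.

27.78%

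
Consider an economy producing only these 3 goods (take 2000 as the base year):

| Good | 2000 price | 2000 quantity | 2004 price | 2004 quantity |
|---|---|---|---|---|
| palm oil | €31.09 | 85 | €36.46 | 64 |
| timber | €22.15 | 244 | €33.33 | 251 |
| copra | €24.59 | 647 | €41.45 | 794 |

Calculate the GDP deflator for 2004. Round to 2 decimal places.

161.08

Nominal GDP 2004 = 36.46·64 + 33.33·251 + 41.45·794 = 43610.57.
Real GDP 2004 (at 2000 prices) = 31.09·64 + 22.15·251 + 24.59·794 = 27073.87.
Deflator = Nominal/Real × 100 = 43610.57/27073.87 × 100 = 161.080.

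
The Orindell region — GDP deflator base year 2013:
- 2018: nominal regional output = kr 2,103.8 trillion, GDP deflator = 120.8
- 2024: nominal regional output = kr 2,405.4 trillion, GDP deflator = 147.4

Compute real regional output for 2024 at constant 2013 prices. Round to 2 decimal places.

kr 1,631.89 trillion

Real regional output = Nominal / (GDP deflator/100) = 2405.4 / 1.474 = 1631.89.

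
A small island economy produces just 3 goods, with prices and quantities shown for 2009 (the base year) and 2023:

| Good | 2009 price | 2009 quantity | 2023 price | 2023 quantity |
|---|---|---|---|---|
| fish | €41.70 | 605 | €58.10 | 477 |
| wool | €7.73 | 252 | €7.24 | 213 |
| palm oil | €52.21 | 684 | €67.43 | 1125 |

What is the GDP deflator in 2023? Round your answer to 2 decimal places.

Nominal GDP 2023 = 58.10·477 + 7.24·213 + 67.43·1125 = 105114.57.
Real GDP 2023 (at 2009 prices) = 41.70·477 + 7.73·213 + 52.21·1125 = 80273.64.
Deflator = Nominal/Real × 100 = 105114.57/80273.64 × 100 = 130.945.

130.95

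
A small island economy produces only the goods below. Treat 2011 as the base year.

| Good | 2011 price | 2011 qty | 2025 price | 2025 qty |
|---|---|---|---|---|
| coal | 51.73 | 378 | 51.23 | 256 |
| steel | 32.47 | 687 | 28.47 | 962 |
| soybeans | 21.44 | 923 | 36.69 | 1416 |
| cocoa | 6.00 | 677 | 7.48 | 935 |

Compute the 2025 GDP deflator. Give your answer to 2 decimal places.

Nominal GDP 2025 = 51.23·256 + 28.47·962 + 36.69·1416 + 7.48·935 = 99449.86.
Real GDP 2025 (at 2011 prices) = 51.73·256 + 32.47·962 + 21.44·1416 + 6.00·935 = 80448.06.
Deflator = Nominal/Real × 100 = 99449.86/80448.06 × 100 = 123.620.

123.62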